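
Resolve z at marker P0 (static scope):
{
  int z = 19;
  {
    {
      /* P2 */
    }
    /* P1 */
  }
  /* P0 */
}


z declared in the same block as P0
z = 19


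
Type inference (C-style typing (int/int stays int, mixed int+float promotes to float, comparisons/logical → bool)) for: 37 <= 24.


Operand types: int <= int
Rule: comparison yields bool
Result type: bool


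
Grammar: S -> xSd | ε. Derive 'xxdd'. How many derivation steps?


Derivation: S => xSd => xxSdd => xxdd
Steps: 3


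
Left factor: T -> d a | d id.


Common prefix: 'd'
Factored: T -> d T', T' -> a | id


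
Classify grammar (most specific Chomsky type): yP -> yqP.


LHS has context (more than one symbol) and |LHS| ≤ |RHS|
Classification: Type 1 (Context-Sensitive)


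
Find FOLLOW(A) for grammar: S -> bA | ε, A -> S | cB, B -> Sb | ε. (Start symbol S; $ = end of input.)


$ ∈ FOLLOW(S). For each A -> αBβ: add FIRST(β)\{ε} to FOLLOW(B); if β nullable, add FOLLOW(A).
FOLLOW(A) = {$, b}


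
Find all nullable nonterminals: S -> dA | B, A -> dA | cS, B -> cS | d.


A nonterminal is nullable iff some alternative derives ε (directly, or every symbol in it is nullable)
Nullable: {}


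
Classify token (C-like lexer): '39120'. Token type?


Pattern: digits only
Type: INTEGER_LITERAL


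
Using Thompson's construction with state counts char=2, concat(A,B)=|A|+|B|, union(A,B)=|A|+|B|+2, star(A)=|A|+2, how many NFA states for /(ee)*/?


Syntax tree has 2 char leaf(s), 0 union(s), 1 star(s)
chars contribute 2×2 = 4; each union adds +2; each star adds +2
Total: 4 + 0 + 2 = 6 states


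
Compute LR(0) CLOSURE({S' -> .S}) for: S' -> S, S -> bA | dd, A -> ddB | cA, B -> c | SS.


Start: S' -> .S
For each item with dot before a nonterminal B, add B -> .γ for every B-production
Closure: [S' -> .S, S -> .bA, S -> .dd]


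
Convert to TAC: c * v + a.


Break into single-operator statements:
t1 = c * v
t2 = t1 + a


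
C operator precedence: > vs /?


'/' is multiplicative (level 10); '>' is relational (level 7)
Higher level binds tighter
'/' has higher precedence than '>'


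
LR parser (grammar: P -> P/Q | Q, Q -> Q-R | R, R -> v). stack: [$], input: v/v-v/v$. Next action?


no handle on stack; shift 'v'
Action: shift


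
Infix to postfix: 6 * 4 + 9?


Left to right (same or higher precedence on left)
Postfix: 6 4 * 9 +


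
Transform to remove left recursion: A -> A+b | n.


Left-recursive alternatives: A+b; non-recursive: n
Introduce A': A -> nA', A' -> +bA' | ε


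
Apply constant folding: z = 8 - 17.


8 - 17 = -9 at compile time
Optimized: z = -9


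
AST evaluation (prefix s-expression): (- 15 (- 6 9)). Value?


Evaluate inner: (- 6 9) = -3
Evaluate root: (- 15 -3) = 18
Result: 18


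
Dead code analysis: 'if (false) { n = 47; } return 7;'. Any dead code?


condition is constant false, so the whole block is unreachable
Dead: 'if (false) { n = 47; }'


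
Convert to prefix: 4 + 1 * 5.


'*' binds tighter: tree is (+ 4 (* 1 5))
Prefix: + 4 * 1 5


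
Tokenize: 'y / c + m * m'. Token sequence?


Scan left to right, longest-match per lexeme
Tokens: ID(y), OP(/), ID(c), OP(+), ID(m), OP(*), ID(m)


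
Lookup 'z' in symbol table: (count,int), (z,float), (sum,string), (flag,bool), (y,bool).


Lookup 'z' → type float


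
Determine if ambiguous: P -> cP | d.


right-linear, alternatives start with distinct terminals 'c' vs 'd': unique leftmost derivation
Unambiguous


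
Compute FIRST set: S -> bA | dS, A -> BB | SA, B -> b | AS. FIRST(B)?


Per alternative of B: FIRST(b) = {b}; FIRST(AS) = {b, d}
FIRST(B) = {b, d}


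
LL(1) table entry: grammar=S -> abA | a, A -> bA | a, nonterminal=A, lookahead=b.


For [A, b]: 'b' ∈ FIRST(bA)
Entry: A -> bA


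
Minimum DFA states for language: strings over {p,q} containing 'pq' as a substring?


KMP-style automaton: 2 progress states + 1 absorbing accept = 3
Minimal DFA: 3 states


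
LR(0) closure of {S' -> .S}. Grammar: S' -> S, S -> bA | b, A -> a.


Start: S' -> .S
For each item with dot before a nonterminal B, add B -> .γ for every B-production
Closure: [S' -> .S, S -> .bA, S -> .b]


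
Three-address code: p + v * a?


Break into single-operator statements:
t1 = v * a
t2 = p + t1


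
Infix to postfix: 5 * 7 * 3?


Left to right (same or higher precedence on left)
Postfix: 5 7 * 3 *


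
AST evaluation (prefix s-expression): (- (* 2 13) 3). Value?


Evaluate inner: (* 2 13) = 26
Evaluate root: (- 26 3) = 23
Result: 23


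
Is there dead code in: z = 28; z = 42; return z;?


first assignment to z is overwritten before any read
Dead: 'z = 28'


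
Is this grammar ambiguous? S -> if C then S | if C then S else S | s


dangling else: 'if C then if C then s else s' parses two ways
Ambiguous


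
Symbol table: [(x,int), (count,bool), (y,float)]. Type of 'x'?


Lookup 'x' → type int


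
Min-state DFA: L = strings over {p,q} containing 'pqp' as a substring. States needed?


KMP-style automaton: 3 progress states + 1 absorbing accept = 4
Minimal DFA: 4 states


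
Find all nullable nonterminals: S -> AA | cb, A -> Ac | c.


A nonterminal is nullable iff some alternative derives ε (directly, or every symbol in it is nullable)
Nullable: {}


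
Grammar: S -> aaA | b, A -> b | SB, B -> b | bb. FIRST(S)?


Per alternative of S: FIRST(aaA) = {a}; FIRST(b) = {b}
FIRST(S) = {a, b}


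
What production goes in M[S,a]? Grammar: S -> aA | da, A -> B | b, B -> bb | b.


For [S, a]: 'a' ∈ FIRST(aA)
Entry: S -> aA


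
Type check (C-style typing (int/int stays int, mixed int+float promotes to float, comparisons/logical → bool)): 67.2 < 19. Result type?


Operand types: float < int
Rule: comparison yields bool
Result type: bool


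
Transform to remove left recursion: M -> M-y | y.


Left-recursive alternatives: M-y; non-recursive: y
Introduce M': M -> yM', M' -> -yM' | ε


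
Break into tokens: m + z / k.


Scan left to right, longest-match per lexeme
Tokens: ID(m), OP(+), ID(z), OP(/), ID(k)


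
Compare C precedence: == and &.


'==' is equality (level 6); '&' is bitwise AND (level 5)
Higher level binds tighter
'==' has higher precedence than '&'


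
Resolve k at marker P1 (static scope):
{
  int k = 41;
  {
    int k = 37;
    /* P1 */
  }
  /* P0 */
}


k declared in the same block as P1
k = 37


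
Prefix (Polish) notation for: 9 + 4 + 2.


left-to-right (same/higher precedence on left): tree is (+ (+ 9 4) 2)
Prefix: + + 9 4 2


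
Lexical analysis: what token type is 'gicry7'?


Pattern: letter/underscore followed by alphanumerics, not a keyword
Type: IDENTIFIER


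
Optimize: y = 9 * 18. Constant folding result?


9 * 18 = 162 at compile time
Optimized: y = 162


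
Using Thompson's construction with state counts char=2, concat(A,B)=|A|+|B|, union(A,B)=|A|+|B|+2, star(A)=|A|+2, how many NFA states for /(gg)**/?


Syntax tree has 2 char leaf(s), 0 union(s), 2 star(s)
chars contribute 2×2 = 4; each union adds +2; each star adds +2
Total: 4 + 0 + 4 = 8 states


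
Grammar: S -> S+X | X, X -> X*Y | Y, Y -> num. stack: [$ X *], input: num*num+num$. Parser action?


no handle; shift 'num'
Action: shift


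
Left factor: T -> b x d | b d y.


Common prefix: 'b'
Factored: T -> b T', T' -> x d | d y


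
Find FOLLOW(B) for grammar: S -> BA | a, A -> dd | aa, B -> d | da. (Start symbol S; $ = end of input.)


$ ∈ FOLLOW(S). For each A -> αBβ: add FIRST(β)\{ε} to FOLLOW(B); if β nullable, add FOLLOW(A).
FOLLOW(B) = {a, d}


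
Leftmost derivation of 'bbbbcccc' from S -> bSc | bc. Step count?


Derivation: S => bSc => bbScc => bbbSccc => bbbbcccc
Steps: 4


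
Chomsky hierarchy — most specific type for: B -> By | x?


Left-linear: every RHS is a terminal or one nonterminal followed by a terminal
Classification: Type 3 (Regular)


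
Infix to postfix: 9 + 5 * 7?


* has higher precedence, evaluate 5*7 first
Postfix: 9 5 7 * +


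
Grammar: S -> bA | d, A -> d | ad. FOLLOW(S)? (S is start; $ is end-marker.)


$ ∈ FOLLOW(S). For each A -> αBβ: add FIRST(β)\{ε} to FOLLOW(B); if β nullable, add FOLLOW(A).
FOLLOW(S) = {$}


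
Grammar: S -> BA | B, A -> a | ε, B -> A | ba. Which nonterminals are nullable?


A nonterminal is nullable iff some alternative derives ε (directly, or every symbol in it is nullable)
Nullable: {A, B, S}


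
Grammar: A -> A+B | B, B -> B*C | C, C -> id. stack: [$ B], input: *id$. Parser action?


shift '*' to continue B -> B*C
Action: shift


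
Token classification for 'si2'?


Pattern: letter/underscore followed by alphanumerics, not a keyword
Type: IDENTIFIER


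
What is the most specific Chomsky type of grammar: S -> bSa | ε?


Single nonterminal LHS, but b^n a^n is not regular
Classification: Type 2 (Context-Free)


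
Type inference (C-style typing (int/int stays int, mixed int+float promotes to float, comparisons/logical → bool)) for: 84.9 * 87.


Operand types: float * int
Rule: mixed int/float promotes to float; int/int stays int
Result type: float


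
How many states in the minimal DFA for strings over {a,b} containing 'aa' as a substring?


KMP-style automaton: 2 progress states + 1 absorbing accept = 3
Minimal DFA: 3 states


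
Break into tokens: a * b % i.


Scan left to right, longest-match per lexeme
Tokens: ID(a), OP(*), ID(b), OP(%), ID(i)


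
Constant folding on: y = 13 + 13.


13 + 13 = 26 at compile time
Optimized: y = 26


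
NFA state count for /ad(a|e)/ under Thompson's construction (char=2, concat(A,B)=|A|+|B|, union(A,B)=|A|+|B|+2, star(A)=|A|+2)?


Syntax tree has 4 char leaf(s), 1 union(s), 0 star(s)
chars contribute 4×2 = 8; each union adds +2; each star adds +2
Total: 8 + 2 + 0 = 10 states


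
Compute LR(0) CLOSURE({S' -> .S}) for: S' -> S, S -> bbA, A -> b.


Start: S' -> .S
For each item with dot before a nonterminal B, add B -> .γ for every B-production
Closure: [S' -> .S, S -> .bbA]


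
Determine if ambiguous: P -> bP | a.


right-linear, alternatives start with distinct terminals 'b' vs 'a': unique leftmost derivation
Unambiguous


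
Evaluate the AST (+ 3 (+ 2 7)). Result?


Evaluate inner: (+ 2 7) = 9
Evaluate root: (+ 3 9) = 12
Result: 12


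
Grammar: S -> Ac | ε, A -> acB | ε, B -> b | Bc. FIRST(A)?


Per alternative of A: FIRST(acB) = {a}; FIRST(ε) = {ε}
FIRST(A) = {a, ε}


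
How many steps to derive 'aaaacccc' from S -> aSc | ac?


Derivation: S => aSc => aaScc => aaaSccc => aaaacccc
Steps: 4


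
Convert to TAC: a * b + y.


Break into single-operator statements:
t1 = a * b
t2 = t1 + y


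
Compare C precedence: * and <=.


'*' is multiplicative (level 10); '<=' is relational (level 7)
Higher level binds tighter
'*' has higher precedence than '<='


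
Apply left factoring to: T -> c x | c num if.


Common prefix: 'c'
Factored: T -> c T', T' -> x | num if


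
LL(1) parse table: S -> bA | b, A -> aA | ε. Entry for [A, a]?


For [A, a]: 'a' ∈ FIRST(aA)
Entry: A -> aA


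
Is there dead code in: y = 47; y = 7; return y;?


first assignment to y is overwritten before any read
Dead: 'y = 47'


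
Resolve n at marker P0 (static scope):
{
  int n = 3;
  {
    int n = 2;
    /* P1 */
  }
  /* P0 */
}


n declared in the same block as P0
n = 3


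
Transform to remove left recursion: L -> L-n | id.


Left-recursive alternatives: L-n; non-recursive: id
Introduce L': L -> idL', L' -> -nL' | ε


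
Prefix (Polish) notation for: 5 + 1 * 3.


'*' binds tighter: tree is (+ 5 (* 1 3))
Prefix: + 5 * 1 3


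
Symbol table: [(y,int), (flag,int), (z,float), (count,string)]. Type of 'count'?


Lookup 'count' → type string


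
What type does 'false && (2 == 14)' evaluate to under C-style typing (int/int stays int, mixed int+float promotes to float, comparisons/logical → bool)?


Operand types: bool && bool
Rule: logical operators take bool operands and yield bool
Result type: bool


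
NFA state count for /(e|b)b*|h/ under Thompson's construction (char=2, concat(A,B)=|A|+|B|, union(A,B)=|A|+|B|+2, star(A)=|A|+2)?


Syntax tree has 4 char leaf(s), 2 union(s), 1 star(s)
chars contribute 4×2 = 8; each union adds +2; each star adds +2
Total: 8 + 4 + 2 = 14 states


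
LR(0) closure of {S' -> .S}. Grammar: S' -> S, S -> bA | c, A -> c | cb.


Start: S' -> .S
For each item with dot before a nonterminal B, add B -> .γ for every B-production
Closure: [S' -> .S, S -> .bA, S -> .c]


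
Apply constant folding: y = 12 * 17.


12 * 17 = 204 at compile time
Optimized: y = 204


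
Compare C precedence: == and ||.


'==' is equality (level 6); '||' is logical OR (level 1)
Higher level binds tighter
'==' has higher precedence than '||'


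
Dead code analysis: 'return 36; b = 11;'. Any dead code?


statement follows a return and is unreachable
Dead: 'b = 11'


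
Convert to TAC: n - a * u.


Break into single-operator statements:
t1 = a * u
t2 = n - t1


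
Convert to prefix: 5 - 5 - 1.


left-to-right (same/higher precedence on left): tree is (- (- 5 5) 1)
Prefix: - - 5 5 1


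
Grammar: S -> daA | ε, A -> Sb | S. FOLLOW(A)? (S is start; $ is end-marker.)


$ ∈ FOLLOW(S). For each A -> αBβ: add FIRST(β)\{ε} to FOLLOW(B); if β nullable, add FOLLOW(A).
FOLLOW(A) = {$, b}


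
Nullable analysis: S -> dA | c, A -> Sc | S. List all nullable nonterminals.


A nonterminal is nullable iff some alternative derives ε (directly, or every symbol in it is nullable)
Nullable: {}


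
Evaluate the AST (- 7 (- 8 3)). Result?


Evaluate inner: (- 8 3) = 5
Evaluate root: (- 7 5) = 2
Result: 2


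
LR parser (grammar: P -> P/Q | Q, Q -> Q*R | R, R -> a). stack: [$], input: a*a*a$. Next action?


no handle on stack; shift 'a'
Action: shift


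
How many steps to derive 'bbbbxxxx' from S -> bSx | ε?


Derivation: S => bSx => bbSxx => bbbSxxx => bbbbSxxxx => bbbbxxxx
Steps: 5


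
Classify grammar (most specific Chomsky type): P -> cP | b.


Right-linear: every RHS is a terminal or a terminal followed by one nonterminal
Classification: Type 3 (Regular)


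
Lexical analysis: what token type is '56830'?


Pattern: digits only
Type: INTEGER_LITERAL


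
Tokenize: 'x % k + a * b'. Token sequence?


Scan left to right, longest-match per lexeme
Tokens: ID(x), OP(%), ID(k), OP(+), ID(a), OP(*), ID(b)


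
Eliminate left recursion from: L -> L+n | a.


Left-recursive alternatives: L+n; non-recursive: a
Introduce L': L -> aL', L' -> +nL' | ε


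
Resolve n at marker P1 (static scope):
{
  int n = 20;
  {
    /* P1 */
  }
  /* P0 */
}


P1's block does not declare n; resolves to the enclosing declaration at depth 0
n = 20


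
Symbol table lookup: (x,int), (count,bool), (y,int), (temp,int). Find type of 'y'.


Lookup 'y' → type int


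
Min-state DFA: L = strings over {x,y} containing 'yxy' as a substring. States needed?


KMP-style automaton: 3 progress states + 1 absorbing accept = 4
Minimal DFA: 4 states


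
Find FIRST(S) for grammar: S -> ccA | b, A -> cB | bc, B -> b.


Per alternative of S: FIRST(ccA) = {c}; FIRST(b) = {b}
FIRST(S) = {b, c}


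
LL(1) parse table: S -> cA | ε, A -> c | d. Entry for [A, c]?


For [A, c]: 'c' ∈ FIRST(c)
Entry: A -> c


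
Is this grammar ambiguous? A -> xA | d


right-linear, alternatives start with distinct terminals 'x' vs 'd': unique leftmost derivation
Unambiguous


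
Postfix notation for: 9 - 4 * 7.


* has higher precedence, evaluate 4*7 first
Postfix: 9 4 7 * -


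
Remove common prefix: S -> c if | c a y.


Common prefix: 'c'
Factored: S -> c S', S' -> if | a y


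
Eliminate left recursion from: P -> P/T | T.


Left-recursive alternatives: P/T; non-recursive: T
Introduce P': P -> TP', P' -> /TP' | ε


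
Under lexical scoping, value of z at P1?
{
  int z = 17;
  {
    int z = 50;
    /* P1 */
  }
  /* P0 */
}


z declared in the same block as P1
z = 50


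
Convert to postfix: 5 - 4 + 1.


Left to right (same or higher precedence on left)
Postfix: 5 4 - 1 +


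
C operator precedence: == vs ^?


'==' is equality (level 6); '^' is bitwise XOR (level 4)
Higher level binds tighter
'==' has higher precedence than '^'


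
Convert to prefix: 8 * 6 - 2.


left-to-right (same/higher precedence on left): tree is (- (* 8 6) 2)
Prefix: - * 8 6 2


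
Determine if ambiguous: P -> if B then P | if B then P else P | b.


dangling else: 'if B then if B then b else b' parses two ways
Ambiguous


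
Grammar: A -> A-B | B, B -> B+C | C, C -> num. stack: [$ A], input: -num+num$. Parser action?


shift '-' to continue A -> A-B
Action: shift


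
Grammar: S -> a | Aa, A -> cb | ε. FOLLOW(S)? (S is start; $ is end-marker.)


$ ∈ FOLLOW(S). For each A -> αBβ: add FIRST(β)\{ε} to FOLLOW(B); if β nullable, add FOLLOW(A).
FOLLOW(S) = {$}


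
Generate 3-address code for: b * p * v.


Break into single-operator statements:
t1 = b * p
t2 = t1 * v


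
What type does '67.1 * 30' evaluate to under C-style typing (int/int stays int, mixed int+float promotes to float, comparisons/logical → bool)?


Operand types: float * int
Rule: mixed int/float promotes to float; int/int stays int
Result type: float


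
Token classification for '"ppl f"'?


Pattern: double-quoted sequence
Type: STRING_LITERAL


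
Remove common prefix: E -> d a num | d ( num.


Common prefix: 'd'
Factored: E -> d E', E' -> a num | ( num


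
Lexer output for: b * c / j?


Scan left to right, longest-match per lexeme
Tokens: ID(b), OP(*), ID(c), OP(/), ID(j)


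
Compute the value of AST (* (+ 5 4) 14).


Evaluate inner: (+ 5 4) = 9
Evaluate root: (* 9 14) = 126
Result: 126


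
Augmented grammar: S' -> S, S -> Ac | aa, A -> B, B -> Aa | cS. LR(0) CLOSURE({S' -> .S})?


Start: S' -> .S
For each item with dot before a nonterminal B, add B -> .γ for every B-production
Closure: [S' -> .S, S -> .Ac, S -> .aa, A -> .B, B -> .Aa, B -> .cS]


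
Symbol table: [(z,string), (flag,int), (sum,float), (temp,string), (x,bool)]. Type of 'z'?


Lookup 'z' → type string


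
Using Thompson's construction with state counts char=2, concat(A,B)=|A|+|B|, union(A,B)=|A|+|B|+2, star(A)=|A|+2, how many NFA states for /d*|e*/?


Syntax tree has 2 char leaf(s), 1 union(s), 2 star(s)
chars contribute 2×2 = 4; each union adds +2; each star adds +2
Total: 4 + 2 + 4 = 10 states


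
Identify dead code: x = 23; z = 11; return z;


x is assigned but never read
Dead: 'x = 23'


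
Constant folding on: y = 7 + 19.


7 + 19 = 26 at compile time
Optimized: y = 26


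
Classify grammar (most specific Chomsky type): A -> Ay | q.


Left-linear: every RHS is a terminal or one nonterminal followed by a terminal
Classification: Type 3 (Regular)


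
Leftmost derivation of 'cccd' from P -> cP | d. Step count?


Derivation: P => cP => ccP => cccP => cccd
Steps: 4


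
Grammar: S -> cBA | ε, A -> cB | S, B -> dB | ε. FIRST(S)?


Per alternative of S: FIRST(cBA) = {c}; FIRST(ε) = {ε}
FIRST(S) = {c, ε}


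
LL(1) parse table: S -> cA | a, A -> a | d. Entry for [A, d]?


For [A, d]: 'd' ∈ FIRST(d)
Entry: A -> d


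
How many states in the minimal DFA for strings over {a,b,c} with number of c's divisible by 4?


Track (count of c) mod 4: states 0..3, accept at 0
Minimal DFA: 4 states


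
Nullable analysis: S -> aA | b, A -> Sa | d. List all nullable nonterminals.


A nonterminal is nullable iff some alternative derives ε (directly, or every symbol in it is nullable)
Nullable: {}


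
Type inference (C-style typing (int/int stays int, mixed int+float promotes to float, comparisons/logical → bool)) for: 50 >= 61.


Operand types: int >= int
Rule: comparison yields bool
Result type: bool


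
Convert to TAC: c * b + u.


Break into single-operator statements:
t1 = c * b
t2 = t1 + u


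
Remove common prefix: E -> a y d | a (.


Common prefix: 'a'
Factored: E -> a E', E' -> y d | (


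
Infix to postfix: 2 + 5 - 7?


Left to right (same or higher precedence on left)
Postfix: 2 5 + 7 -


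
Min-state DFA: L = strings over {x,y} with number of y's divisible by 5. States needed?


Track (count of y) mod 5: states 0..4, accept at 0
Minimal DFA: 5 states


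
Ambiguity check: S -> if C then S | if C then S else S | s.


dangling else: 'if C then if C then s else s' parses two ways
Ambiguous


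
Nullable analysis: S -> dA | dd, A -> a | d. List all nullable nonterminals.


A nonterminal is nullable iff some alternative derives ε (directly, or every symbol in it is nullable)
Nullable: {}


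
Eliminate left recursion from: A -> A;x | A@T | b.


Left-recursive alternatives: A;x, A@T; non-recursive: b
Introduce A': A -> bA', A' -> ;xA' | @TA' | ε


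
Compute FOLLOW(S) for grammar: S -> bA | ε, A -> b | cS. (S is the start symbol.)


$ ∈ FOLLOW(S). For each A -> αBβ: add FIRST(β)\{ε} to FOLLOW(B); if β nullable, add FOLLOW(A).
FOLLOW(S) = {$}


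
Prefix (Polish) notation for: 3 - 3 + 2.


left-to-right (same/higher precedence on left): tree is (+ (- 3 3) 2)
Prefix: + - 3 3 2


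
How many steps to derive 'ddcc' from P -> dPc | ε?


Derivation: P => dPc => ddPcc => ddcc
Steps: 3


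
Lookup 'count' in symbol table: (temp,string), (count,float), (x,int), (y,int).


Lookup 'count' → type float


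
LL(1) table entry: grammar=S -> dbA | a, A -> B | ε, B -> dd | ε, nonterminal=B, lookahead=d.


For [B, d]: 'd' ∈ FIRST(dd)
Entry: B -> dd


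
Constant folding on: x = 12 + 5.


12 + 5 = 17 at compile time
Optimized: x = 17


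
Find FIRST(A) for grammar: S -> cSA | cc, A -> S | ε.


Per alternative of A: FIRST(S) = {c}; FIRST(ε) = {ε}
FIRST(A) = {c, ε}


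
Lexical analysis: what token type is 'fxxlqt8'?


Pattern: letter/underscore followed by alphanumerics, not a keyword
Type: IDENTIFIER


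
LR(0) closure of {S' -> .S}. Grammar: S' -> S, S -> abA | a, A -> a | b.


Start: S' -> .S
For each item with dot before a nonterminal B, add B -> .γ for every B-production
Closure: [S' -> .S, S -> .abA, S -> .a]


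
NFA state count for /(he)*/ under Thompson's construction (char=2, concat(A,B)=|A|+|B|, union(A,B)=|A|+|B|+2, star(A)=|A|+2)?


Syntax tree has 2 char leaf(s), 0 union(s), 1 star(s)
chars contribute 2×2 = 4; each union adds +2; each star adds +2
Total: 4 + 0 + 2 = 6 states


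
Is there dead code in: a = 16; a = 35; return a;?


first assignment to a is overwritten before any read
Dead: 'a = 16'


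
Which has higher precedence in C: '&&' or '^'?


'^' is bitwise XOR (level 4); '&&' is logical AND (level 2)
Higher level binds tighter
'^' has higher precedence than '&&'


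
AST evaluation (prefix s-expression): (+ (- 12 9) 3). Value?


Evaluate inner: (- 12 9) = 3
Evaluate root: (+ 3 3) = 6
Result: 6


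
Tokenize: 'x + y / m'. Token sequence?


Scan left to right, longest-match per lexeme
Tokens: ID(x), OP(+), ID(y), OP(/), ID(m)


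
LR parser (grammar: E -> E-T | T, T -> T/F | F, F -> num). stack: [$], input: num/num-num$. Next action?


no handle on stack; shift 'num'
Action: shift


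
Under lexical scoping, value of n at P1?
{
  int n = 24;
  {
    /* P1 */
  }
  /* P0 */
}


P1's block does not declare n; resolves to the enclosing declaration at depth 0
n = 24


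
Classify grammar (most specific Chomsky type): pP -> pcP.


LHS has context (more than one symbol) and |LHS| ≤ |RHS|
Classification: Type 1 (Context-Sensitive)


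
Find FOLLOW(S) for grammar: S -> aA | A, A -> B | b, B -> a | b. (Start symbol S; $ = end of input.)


$ ∈ FOLLOW(S). For each A -> αBβ: add FIRST(β)\{ε} to FOLLOW(B); if β nullable, add FOLLOW(A).
FOLLOW(S) = {$}


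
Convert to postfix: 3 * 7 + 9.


Left to right (same or higher precedence on left)
Postfix: 3 7 * 9 +


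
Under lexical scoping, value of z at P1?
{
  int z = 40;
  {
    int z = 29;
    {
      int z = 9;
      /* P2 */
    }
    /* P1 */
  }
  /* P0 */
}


z declared in the same block as P1
z = 29


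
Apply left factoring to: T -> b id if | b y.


Common prefix: 'b'
Factored: T -> b T', T' -> id if | y


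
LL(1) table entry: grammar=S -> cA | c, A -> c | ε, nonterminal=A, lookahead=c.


For [A, c]: 'c' ∈ FIRST(c)
Entry: A -> c


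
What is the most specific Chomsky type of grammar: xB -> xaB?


LHS has context (more than one symbol) and |LHS| ≤ |RHS|
Classification: Type 1 (Context-Sensitive)


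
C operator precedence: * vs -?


'*' is multiplicative (level 10); '-' is additive (level 9)
Higher level binds tighter
'*' has higher precedence than '-'


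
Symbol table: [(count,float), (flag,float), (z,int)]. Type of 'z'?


Lookup 'z' → type int


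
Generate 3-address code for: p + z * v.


Break into single-operator statements:
t1 = z * v
t2 = p + t1


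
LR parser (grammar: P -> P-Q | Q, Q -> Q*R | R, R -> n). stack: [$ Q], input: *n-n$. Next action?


shift '*' to continue Q -> Q*R
Action: shift


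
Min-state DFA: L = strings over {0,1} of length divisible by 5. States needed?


Track length mod 5: states 0..4, accept at 0
Minimal DFA: 5 states


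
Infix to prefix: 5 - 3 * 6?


'*' binds tighter: tree is (- 5 (* 3 6))
Prefix: - 5 * 3 6


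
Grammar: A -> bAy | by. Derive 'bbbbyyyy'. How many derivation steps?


Derivation: A => bAy => bbAyy => bbbAyyy => bbbbyyyy
Steps: 4


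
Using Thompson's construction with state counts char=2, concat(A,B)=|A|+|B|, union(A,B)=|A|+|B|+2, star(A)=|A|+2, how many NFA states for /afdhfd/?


Syntax tree has 6 char leaf(s), 0 union(s), 0 star(s)
chars contribute 6×2 = 12; each union adds +2; each star adds +2
Total: 12 + 0 + 0 = 12 states


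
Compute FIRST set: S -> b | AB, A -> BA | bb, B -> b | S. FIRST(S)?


Per alternative of S: FIRST(b) = {b}; FIRST(AB) = {b}
FIRST(S) = {b}


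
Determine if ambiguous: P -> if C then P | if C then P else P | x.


dangling else: 'if C then if C then x else x' parses two ways
Ambiguous


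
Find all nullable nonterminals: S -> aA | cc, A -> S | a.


A nonterminal is nullable iff some alternative derives ε (directly, or every symbol in it is nullable)
Nullable: {}


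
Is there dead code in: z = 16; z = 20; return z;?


first assignment to z is overwritten before any read
Dead: 'z = 16'


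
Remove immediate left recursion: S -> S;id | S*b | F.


Left-recursive alternatives: S;id, S*b; non-recursive: F
Introduce S': S -> FS', S' -> ;idS' | *bS' | ε


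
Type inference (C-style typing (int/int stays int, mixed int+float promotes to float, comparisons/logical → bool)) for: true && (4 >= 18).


Operand types: bool && bool
Rule: logical operators take bool operands and yield bool
Result type: bool


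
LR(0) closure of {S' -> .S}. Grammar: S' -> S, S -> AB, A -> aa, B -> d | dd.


Start: S' -> .S
For each item with dot before a nonterminal B, add B -> .γ for every B-production
Closure: [S' -> .S, S -> .AB, A -> .aa]


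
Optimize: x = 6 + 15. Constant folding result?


6 + 15 = 21 at compile time
Optimized: x = 21


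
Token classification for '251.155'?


Pattern: digits with a decimal point
Type: FLOAT_LITERAL


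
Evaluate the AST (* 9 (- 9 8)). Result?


Evaluate inner: (- 9 8) = 1
Evaluate root: (* 9 1) = 9
Result: 9


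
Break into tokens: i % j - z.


Scan left to right, longest-match per lexeme
Tokens: ID(i), OP(%), ID(j), OP(-), ID(z)


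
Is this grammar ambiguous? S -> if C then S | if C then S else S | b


dangling else: 'if C then if C then b else b' parses two ways
Ambiguous


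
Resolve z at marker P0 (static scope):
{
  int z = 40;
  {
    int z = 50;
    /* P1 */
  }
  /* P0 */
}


z declared in the same block as P0
z = 40


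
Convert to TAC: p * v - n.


Break into single-operator statements:
t1 = p * v
t2 = t1 - n


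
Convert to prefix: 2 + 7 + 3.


left-to-right (same/higher precedence on left): tree is (+ (+ 2 7) 3)
Prefix: + + 2 7 3


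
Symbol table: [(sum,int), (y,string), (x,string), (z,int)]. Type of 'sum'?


Lookup 'sum' → type int


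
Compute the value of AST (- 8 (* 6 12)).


Evaluate inner: (* 6 12) = 72
Evaluate root: (- 8 72) = -64
Result: -64


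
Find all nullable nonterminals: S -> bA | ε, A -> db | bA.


A nonterminal is nullable iff some alternative derives ε (directly, or every symbol in it is nullable)
Nullable: {S}


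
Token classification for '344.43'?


Pattern: digits with a decimal point
Type: FLOAT_LITERAL


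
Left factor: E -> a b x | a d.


Common prefix: 'a'
Factored: E -> a E', E' -> b x | d


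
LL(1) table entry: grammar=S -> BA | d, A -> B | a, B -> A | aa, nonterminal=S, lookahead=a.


For [S, a]: 'a' ∈ FIRST(BA)
Entry: S -> BA


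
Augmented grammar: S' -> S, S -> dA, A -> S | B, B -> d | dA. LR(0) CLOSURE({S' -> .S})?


Start: S' -> .S
For each item with dot before a nonterminal B, add B -> .γ for every B-production
Closure: [S' -> .S, S -> .dA]


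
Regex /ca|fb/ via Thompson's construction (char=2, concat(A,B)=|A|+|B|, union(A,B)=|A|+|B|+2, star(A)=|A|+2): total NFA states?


Syntax tree has 4 char leaf(s), 1 union(s), 0 star(s)
chars contribute 4×2 = 8; each union adds +2; each star adds +2
Total: 8 + 2 + 0 = 10 states


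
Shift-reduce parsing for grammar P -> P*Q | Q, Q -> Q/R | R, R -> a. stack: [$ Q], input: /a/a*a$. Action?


shift '/' to continue Q -> Q/R
Action: shift


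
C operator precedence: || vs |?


'|' is bitwise OR (level 3); '||' is logical OR (level 1)
Higher level binds tighter
'|' has higher precedence than '||'


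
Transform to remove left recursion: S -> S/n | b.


Left-recursive alternatives: S/n; non-recursive: b
Introduce S': S -> bS', S' -> /nS' | ε


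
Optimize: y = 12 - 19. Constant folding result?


12 - 19 = -7 at compile time
Optimized: y = -7


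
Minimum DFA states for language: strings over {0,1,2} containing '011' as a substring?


KMP-style automaton: 3 progress states + 1 absorbing accept = 4
Minimal DFA: 4 states


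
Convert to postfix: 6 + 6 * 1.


* has higher precedence, evaluate 6*1 first
Postfix: 6 6 1 * +


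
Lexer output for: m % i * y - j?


Scan left to right, longest-match per lexeme
Tokens: ID(m), OP(%), ID(i), OP(*), ID(y), OP(-), ID(j)


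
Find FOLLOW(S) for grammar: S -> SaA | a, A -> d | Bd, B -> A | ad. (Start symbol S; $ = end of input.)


$ ∈ FOLLOW(S). For each A -> αBβ: add FIRST(β)\{ε} to FOLLOW(B); if β nullable, add FOLLOW(A).
FOLLOW(S) = {$, a}


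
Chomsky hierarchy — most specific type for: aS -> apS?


LHS has context (more than one symbol) and |LHS| ≤ |RHS|
Classification: Type 1 (Context-Sensitive)


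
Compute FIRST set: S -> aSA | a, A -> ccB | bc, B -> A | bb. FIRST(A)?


Per alternative of A: FIRST(ccB) = {c}; FIRST(bc) = {b}
FIRST(A) = {b, c}


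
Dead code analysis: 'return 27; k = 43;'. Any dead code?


statement follows a return and is unreachable
Dead: 'k = 43'


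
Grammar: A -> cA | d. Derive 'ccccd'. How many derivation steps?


Derivation: A => cA => ccA => cccA => ccccA => ccccd
Steps: 5


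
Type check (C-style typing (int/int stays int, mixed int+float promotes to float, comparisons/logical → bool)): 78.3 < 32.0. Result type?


Operand types: float < float
Rule: comparison yields bool
Result type: bool


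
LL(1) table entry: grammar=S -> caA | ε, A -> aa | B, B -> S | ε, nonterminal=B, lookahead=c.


For [B, c]: 'c' ∈ FIRST(S)
Entry: B -> S


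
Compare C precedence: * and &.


'*' is multiplicative (level 10); '&' is bitwise AND (level 5)
Higher level binds tighter
'*' has higher precedence than '&'


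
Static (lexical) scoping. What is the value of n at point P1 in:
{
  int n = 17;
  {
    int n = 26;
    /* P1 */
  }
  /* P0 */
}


n declared in the same block as P1
n = 26


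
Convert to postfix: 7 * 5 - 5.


Left to right (same or higher precedence on left)
Postfix: 7 5 * 5 -


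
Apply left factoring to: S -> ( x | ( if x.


Common prefix: '('
Factored: S -> ( S', S' -> x | if x


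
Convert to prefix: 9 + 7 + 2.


left-to-right (same/higher precedence on left): tree is (+ (+ 9 7) 2)
Prefix: + + 9 7 2


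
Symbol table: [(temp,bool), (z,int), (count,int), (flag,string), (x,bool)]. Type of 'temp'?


Lookup 'temp' → type bool


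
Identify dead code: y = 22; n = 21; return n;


y is assigned but never read
Dead: 'y = 22'


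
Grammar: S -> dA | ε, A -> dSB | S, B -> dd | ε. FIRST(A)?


Per alternative of A: FIRST(dSB) = {d}; FIRST(S) = {d, ε}
FIRST(A) = {d, ε}


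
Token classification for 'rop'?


Pattern: letter/underscore followed by alphanumerics, not a keyword
Type: IDENTIFIER


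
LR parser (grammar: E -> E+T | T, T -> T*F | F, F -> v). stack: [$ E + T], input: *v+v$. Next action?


'*' can extend T; shift to build T -> T*F
Action: shift


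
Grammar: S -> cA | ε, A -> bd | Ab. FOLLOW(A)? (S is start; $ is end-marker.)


$ ∈ FOLLOW(S). For each A -> αBβ: add FIRST(β)\{ε} to FOLLOW(B); if β nullable, add FOLLOW(A).
FOLLOW(A) = {$, b}


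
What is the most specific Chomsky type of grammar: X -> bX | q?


Right-linear: every RHS is a terminal or a terminal followed by one nonterminal
Classification: Type 3 (Regular)


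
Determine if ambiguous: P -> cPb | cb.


balanced c^n…b^n: each string has a unique parse
Unambiguous


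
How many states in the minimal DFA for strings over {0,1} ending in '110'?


Track the longest suffix of input matching a prefix of '110': 4 classes (prefixes of length 0..3)
Minimal DFA: 4 states


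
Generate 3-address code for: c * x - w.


Break into single-operator statements:
t1 = c * x
t2 = t1 - w


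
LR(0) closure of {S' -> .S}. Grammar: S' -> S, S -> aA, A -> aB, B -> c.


Start: S' -> .S
For each item with dot before a nonterminal B, add B -> .γ for every B-production
Closure: [S' -> .S, S -> .aA]


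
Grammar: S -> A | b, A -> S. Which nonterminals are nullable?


A nonterminal is nullable iff some alternative derives ε (directly, or every symbol in it is nullable)
Nullable: {}


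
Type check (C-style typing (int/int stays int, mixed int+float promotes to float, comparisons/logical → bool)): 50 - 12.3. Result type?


Operand types: int - float
Rule: mixed int/float promotes to float; int/int stays int
Result type: float


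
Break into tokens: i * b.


Scan left to right, longest-match per lexeme
Tokens: ID(i), OP(*), ID(b)


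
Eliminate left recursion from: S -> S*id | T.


Left-recursive alternatives: S*id; non-recursive: T
Introduce S': S -> TS', S' -> *idS' | ε


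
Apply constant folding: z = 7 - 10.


7 - 10 = -3 at compile time
Optimized: z = -3


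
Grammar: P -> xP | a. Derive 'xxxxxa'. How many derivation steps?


Derivation: P => xP => xxP => xxxP => xxxxP => xxxxxP => xxxxxa
Steps: 6


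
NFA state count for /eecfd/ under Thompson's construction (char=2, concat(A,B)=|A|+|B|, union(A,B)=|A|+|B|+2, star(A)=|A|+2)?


Syntax tree has 5 char leaf(s), 0 union(s), 0 star(s)
chars contribute 5×2 = 10; each union adds +2; each star adds +2
Total: 10 + 0 + 0 = 10 states


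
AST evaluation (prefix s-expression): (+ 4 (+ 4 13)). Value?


Evaluate inner: (+ 4 13) = 17
Evaluate root: (+ 4 17) = 21
Result: 21


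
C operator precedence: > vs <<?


'<<' is shift (level 8); '>' is relational (level 7)
Higher level binds tighter
'<<' has higher precedence than '>'


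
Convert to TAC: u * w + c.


Break into single-operator statements:
t1 = u * w
t2 = t1 + c


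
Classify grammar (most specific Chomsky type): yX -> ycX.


LHS has context (more than one symbol) and |LHS| ≤ |RHS|
Classification: Type 1 (Context-Sensitive)


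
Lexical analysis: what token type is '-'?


Pattern: operator symbol
Type: OPERATOR


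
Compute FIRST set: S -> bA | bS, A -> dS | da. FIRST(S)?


Per alternative of S: FIRST(bA) = {b}; FIRST(bS) = {b}
FIRST(S) = {b}


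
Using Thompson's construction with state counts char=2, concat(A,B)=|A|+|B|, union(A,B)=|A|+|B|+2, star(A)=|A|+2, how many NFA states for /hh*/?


Syntax tree has 2 char leaf(s), 0 union(s), 1 star(s)
chars contribute 2×2 = 4; each union adds +2; each star adds +2
Total: 4 + 0 + 2 = 6 states


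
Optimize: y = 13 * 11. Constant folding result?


13 * 11 = 143 at compile time
Optimized: y = 143


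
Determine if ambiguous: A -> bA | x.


right-linear, alternatives start with distinct terminals 'b' vs 'x': unique leftmost derivation
Unambiguous


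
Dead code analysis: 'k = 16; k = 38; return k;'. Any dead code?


first assignment to k is overwritten before any read
Dead: 'k = 16'


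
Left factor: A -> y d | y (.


Common prefix: 'y'
Factored: A -> y A', A' -> d | (


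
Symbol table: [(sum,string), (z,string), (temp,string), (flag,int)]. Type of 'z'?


Lookup 'z' → type string


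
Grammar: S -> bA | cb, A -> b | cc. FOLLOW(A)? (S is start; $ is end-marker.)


$ ∈ FOLLOW(S). For each A -> αBβ: add FIRST(β)\{ε} to FOLLOW(B); if β nullable, add FOLLOW(A).
FOLLOW(A) = {$}


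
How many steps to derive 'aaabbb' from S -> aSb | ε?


Derivation: S => aSb => aaSbb => aaaSbbb => aaabbb
Steps: 4


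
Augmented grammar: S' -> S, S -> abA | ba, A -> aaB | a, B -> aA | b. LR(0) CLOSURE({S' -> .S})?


Start: S' -> .S
For each item with dot before a nonterminal B, add B -> .γ for every B-production
Closure: [S' -> .S, S -> .abA, S -> .ba]


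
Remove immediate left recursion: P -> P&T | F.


Left-recursive alternatives: P&T; non-recursive: F
Introduce P': P -> FP', P' -> &TP' | ε


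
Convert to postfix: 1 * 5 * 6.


Left to right (same or higher precedence on left)
Postfix: 1 5 * 6 *


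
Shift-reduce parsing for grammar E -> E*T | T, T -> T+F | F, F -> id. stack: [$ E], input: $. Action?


start symbol E on stack, input exhausted
Action: accept


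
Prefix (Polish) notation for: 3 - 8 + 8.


left-to-right (same/higher precedence on left): tree is (+ (- 3 8) 8)
Prefix: + - 3 8 8


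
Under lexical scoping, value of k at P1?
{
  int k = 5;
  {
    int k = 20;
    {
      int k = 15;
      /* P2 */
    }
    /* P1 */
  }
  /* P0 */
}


k declared in the same block as P1
k = 20


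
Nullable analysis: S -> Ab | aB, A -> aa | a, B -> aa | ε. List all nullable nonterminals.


A nonterminal is nullable iff some alternative derives ε (directly, or every symbol in it is nullable)
Nullable: {B}


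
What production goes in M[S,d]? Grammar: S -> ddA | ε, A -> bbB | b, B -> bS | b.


For [S, d]: 'd' ∈ FIRST(ddA)
Entry: S -> ddA


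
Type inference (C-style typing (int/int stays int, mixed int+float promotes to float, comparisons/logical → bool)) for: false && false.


Operand types: bool && bool
Rule: logical operators take bool operands and yield bool
Result type: bool
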